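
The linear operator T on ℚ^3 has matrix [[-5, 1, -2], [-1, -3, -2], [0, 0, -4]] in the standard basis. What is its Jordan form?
The characteristic polynomial is det(xI - A) = (x + 4)^3, so the eigenvalues are -4 (algebraic multiplicity 3).

For λ = -4: rank(A + 4I) = 1, rank((A + 4I)^2) = 0. The eigenspace has dimension 3 - 1 = 2, so there are 2 Jordan blocks; the rank sequence gives block sizes [2, 1].

Assembling the blocks gives the Jordan form J above.

J = [[-4, 1, 0], [0, -4, 0], [0, 0, -4]]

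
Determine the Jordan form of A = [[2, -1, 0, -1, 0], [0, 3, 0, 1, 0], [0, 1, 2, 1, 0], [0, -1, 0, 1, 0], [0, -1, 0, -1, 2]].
The characteristic polynomial is det(xI - A) = (x - 2)^5, so the eigenvalues are 2 (algebraic multiplicity 5).

For λ = 2: rank(A - 2I) = 1, rank((A - 2I)^2) = 0. The eigenspace has dimension 5 - 1 = 4, so there are 4 Jordan blocks; the rank sequence gives block sizes [2, 1, 1, 1].

Assembling the blocks gives the Jordan form J above.

J = [[2, 1, 0, 0, 0], [0, 2, 0, 0, 0], [0, 0, 2, 0, 0], [0, 0, 0, 2, 0], [0, 0, 0, 0, 2]]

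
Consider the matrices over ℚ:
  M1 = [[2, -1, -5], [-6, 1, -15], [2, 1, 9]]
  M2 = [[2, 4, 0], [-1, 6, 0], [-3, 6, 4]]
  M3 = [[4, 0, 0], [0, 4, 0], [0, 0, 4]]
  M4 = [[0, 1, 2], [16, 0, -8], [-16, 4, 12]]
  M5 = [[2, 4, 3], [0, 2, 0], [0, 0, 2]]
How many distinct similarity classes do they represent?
Characteristic polynomials: χ_{M1} = (x - 4)^3, χ_{M2} = (x - 4)^3, χ_{M3} = (x - 4)^3, χ_{M4} = (x - 4)^3, χ_{M5} = (x - 2)^3.

{M1, M2, M4}: invariant factors x - 4, (x - 4)^2.

{M3}: invariant factors x - 4, x - 4, x - 4.

{M5}: invariant factors x - 2, (x - 2)^2.

Matrices are similar if and only if their invariant-factor lists agree; the partition into similarity classes is {M1, M2, M4}, {M3}, {M5}.

3 classes: {M1, M2, M4}, {M3}, {M5}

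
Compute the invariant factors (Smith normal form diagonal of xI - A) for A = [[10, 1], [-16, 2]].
(x - 6)^2

The Jordan structure of A has elementary divisors (x - 6)^2. Arranging the block sizes at each eigenvalue in decreasing order and taking row products gives the invariant factors.

Invariant factors (smallest first, each dividing the next): (x - 6)^2.

Check: the last factor (x - 6)^2 is the minimal polynomial, and the product (x - 6)^2 is the characteristic polynomial.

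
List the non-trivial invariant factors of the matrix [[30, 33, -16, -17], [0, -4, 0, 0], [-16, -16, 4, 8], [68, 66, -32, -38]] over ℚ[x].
x + 4, (x - 4)(x + 4)^2

The Jordan structure of A has elementary divisors (x + 4)^2, (x + 4), (x - 4). Arranging the block sizes at each eigenvalue in decreasing order and taking row products gives the invariant factors.

Invariant factors (smallest first, each dividing the next): x + 4, (x - 4)(x + 4)^2.

Check: the last factor (x - 4)(x + 4)^2 is the minimal polynomial, and the product (x - 4)(x + 4)^3 is the characteristic polynomial.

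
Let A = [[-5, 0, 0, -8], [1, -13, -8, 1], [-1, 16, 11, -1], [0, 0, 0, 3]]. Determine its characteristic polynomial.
χ_A(x) = (x - 3)^2(x + 5)^2

xI - A = [[x + 5, 0, 0, 8], [-1, x + 13, 8, -1], [1, -16, x - 11, 1], [0, 0, 0, x - 3]].

Expanding det(xI - A) along the first row:
det(xI - A) = + (x + 5)·det([[x + 13, 8, -1], [-16, x - 11, 1], [0, 0, x - 3]]) - (0)·det([[-1, 8, -1], [1, x - 11, 1], [0, 0, x - 3]]) + (0)·det([[-1, x + 13, -1], [1, -16, 1], [0, 0, x - 3]]) - (8)·det([[-1, x + 13, 8], [1, -16, x - 11], [0, 0, 0]]).

Evaluating gives χ_A(x) = x^4 + 4x^3 - 26x^2 - 60x + 225 = (x - 3)^2(x + 5)^2.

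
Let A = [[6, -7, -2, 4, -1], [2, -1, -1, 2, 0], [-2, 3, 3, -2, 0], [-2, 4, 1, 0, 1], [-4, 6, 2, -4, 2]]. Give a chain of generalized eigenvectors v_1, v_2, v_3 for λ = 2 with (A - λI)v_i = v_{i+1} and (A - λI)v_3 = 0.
We seek v_1 ∈ ker((A - 2I)^3) \ ker((A - 2I)^2), then set v_{i+1} = (A - 2I) v_i.

One such chain is v_1 = [[1, 0, 1, 0, 1]]^T, v_2 = [[1, 1, -1, 0, -2]]^T, v_3 = [[1, 0, 0, -1, 0]]^T. Check: (A - 2I) v_3 = [[0, 0, 0, 0, 0]]^T = 0.

v_1 = [[1, 0, 1, 0, 1]]^T, v_2 = [[1, 1, -1, 0, -2]]^T, v_3 = [[1, 0, 0, -1, 0]]^T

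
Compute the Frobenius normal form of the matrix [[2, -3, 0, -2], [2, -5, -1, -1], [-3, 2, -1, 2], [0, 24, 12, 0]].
R = [[0, 0, 0, 12], [1, 0, 0, -1], [0, 1, 0, -1], [0, 0, 1, -4]]

The invariant factors of A (the non-unit diagonal entries of the Smith normal form of xI - A over ℚ[x]) are (x + 4)(x^3 + x - 3), each dividing the next. The characteristic polynomial is their product, (x + 4)(x^3 + x - 3).

The rational canonical form is the block-diagonal matrix of companion matrices C(f_i):
R = [[0, 0, 0, 12], [1, 0, 0, -1], [0, 1, 0, -1], [0, 0, 1, -4]].

Note the characteristic polynomial does not split into linear factors over ℚ, so A has no Jordan form over ℚ; the rational canonical form exists over any field.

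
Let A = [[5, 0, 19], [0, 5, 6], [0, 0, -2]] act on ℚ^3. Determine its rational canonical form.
R = [[5, 0, 0], [0, 0, 10], [0, 1, 3]]

The invariant factors of A (the non-unit diagonal entries of the Smith normal form of xI - A over ℚ[x]) are x - 5, (x - 5)(x + 2), each dividing the next. The characteristic polynomial is their product, (x - 5)^2(x + 2).

The rational canonical form is the block-diagonal matrix of companion matrices C(f_i):
R = [[5, 0, 0], [0, 0, 10], [0, 1, 3]].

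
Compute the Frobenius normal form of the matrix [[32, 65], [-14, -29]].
The invariant factors of A (the non-unit diagonal entries of the Smith normal form of xI - A over ℚ[x]) are (x - 6)(x + 3), each dividing the next. The characteristic polynomial is their product, (x - 6)(x + 3).

The rational canonical form is the block-diagonal matrix of companion matrices C(f_i):
R = [[0, 18], [1, 3]].

R = [[0, 18], [1, 3]]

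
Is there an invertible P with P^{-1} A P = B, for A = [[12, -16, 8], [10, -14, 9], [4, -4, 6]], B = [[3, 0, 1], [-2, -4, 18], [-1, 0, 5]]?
Yes.

Two matrices over a field are similar if and only if they have the same invariant factors.

Both A and B have characteristic polynomial (x - 4)^2(x + 4) and minimal polynomial (x - 4)^2(x + 4). Computing further, both have invariant factors (x - 4)^2(x + 4). Hence A and B are similar.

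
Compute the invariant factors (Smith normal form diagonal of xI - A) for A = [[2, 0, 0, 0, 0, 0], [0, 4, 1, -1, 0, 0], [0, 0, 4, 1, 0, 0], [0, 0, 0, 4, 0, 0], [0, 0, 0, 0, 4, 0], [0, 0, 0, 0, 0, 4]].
x - 4, x - 4, (x - 4)^3(x - 2)

The Jordan structure of A has elementary divisors (x - 2), (x - 4)^3, (x - 4), (x - 4). Arranging the block sizes at each eigenvalue in decreasing order and taking row products gives the invariant factors.

Invariant factors (smallest first, each dividing the next): x - 4, x - 4, (x - 4)^3(x - 2).

Check: the last factor (x - 4)^3(x - 2) is the minimal polynomial, and the product (x - 4)^5(x - 2) is the characteristic polynomial.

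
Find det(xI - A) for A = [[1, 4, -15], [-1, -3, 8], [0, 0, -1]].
xI - A = [[x - 1, -4, 15], [1, x + 3, -8], [0, 0, x + 1]].

Expanding det(xI - A) along the first row:
det(xI - A) = + (x - 1)·det([[x + 3, -8], [0, x + 1]]) - (-4)·det([[1, -8], [0, x + 1]]) + (15)·det([[1, x + 3], [0, 0]]).

Evaluating gives χ_A(x) = x^3 + 3x^2 + 3x + 1 = (x + 1)^3.

χ_A(x) = (x + 1)^3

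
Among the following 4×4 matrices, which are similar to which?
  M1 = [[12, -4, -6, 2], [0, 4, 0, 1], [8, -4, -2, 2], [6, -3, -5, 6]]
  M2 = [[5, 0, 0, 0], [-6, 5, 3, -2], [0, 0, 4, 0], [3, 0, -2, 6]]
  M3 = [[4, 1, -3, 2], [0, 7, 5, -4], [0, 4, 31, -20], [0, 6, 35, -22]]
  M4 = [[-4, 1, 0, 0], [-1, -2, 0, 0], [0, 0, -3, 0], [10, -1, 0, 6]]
3 classes: {M1, M3}, {M2}, {M4}

Characteristic polynomials: χ_{M1} = (x - 6)(x - 5)^2(x - 4), χ_{M2} = (x - 6)(x - 5)^2(x - 4), χ_{M3} = (x - 6)(x - 5)^2(x - 4), χ_{M4} = (x - 6)(x + 3)^3.

{M1, M3}: invariant factors (x - 6)(x - 5)^2(x - 4).

{M2}: invariant factors x - 5, (x - 6)(x - 5)(x - 4).

{M4}: invariant factors x + 3, (x - 6)(x + 3)^2.

Matrices are similar if and only if their invariant-factor lists agree; the partition into similarity classes is {M1, M3}, {M2}, {M4}.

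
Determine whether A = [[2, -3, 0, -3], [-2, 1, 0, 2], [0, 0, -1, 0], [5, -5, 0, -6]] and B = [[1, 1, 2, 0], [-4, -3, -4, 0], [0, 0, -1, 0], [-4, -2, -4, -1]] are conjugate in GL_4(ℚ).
Two matrices over a field are similar if and only if they have the same invariant factors.

Both A and B have characteristic polynomial (x + 1)^4 and minimal polynomial (x + 1)^2. Computing further, both have invariant factors x + 1, x + 1, (x + 1)^2. Hence A and B are similar.

Yes.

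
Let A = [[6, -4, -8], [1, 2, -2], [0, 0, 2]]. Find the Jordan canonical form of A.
The characteristic polynomial is det(xI - A) = (x - 4)^2(x - 2), so the eigenvalues are 2 (algebraic multiplicity 1), 4 (algebraic multiplicity 2).

For λ = 2: algebraic multiplicity 1 gives one 1×1 block.

For λ = 4: rank(A - 4I) = 2, rank((A - 4I)^2) = 1. The eigenspace has dimension 3 - 2 = 1, so there is 1 Jordan block; the rank sequence gives block sizes [2].

Assembling the blocks gives the Jordan form J above.

J = [[2, 0, 0], [0, 4, 1], [0, 0, 4]]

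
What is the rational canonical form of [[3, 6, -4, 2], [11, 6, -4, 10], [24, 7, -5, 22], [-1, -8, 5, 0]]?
The invariant factors of A (the non-unit diagonal entries of the Smith normal form of xI - A over ℚ[x]) are (x - 4)(x^3 + 3x - 2), each dividing the next. The characteristic polynomial is their product, (x - 4)(x^3 + 3x - 2).

The rational canonical form is the block-diagonal matrix of companion matrices C(f_i):
R = [[0, 0, 0, -8], [1, 0, 0, 14], [0, 1, 0, -3], [0, 0, 1, 4]].

Note the characteristic polynomial does not split into linear factors over ℚ, so A has no Jordan form over ℚ; the rational canonical form exists over any field.

R = [[0, 0, 0, -8], [1, 0, 0, 14], [0, 1, 0, -3], [0, 0, 1, 4]]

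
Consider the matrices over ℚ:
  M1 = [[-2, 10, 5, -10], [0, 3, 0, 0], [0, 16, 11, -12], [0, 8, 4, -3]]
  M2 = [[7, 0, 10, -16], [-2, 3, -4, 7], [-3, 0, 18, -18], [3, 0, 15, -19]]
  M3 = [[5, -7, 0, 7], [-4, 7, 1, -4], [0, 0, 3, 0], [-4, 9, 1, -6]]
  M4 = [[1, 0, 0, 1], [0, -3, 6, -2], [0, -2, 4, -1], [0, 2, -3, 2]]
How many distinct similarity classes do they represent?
3 classes: {M1}, {M2, M3}, {M4}

Characteristic polynomials: χ_{M1} = (x - 5)(x - 3)^2(x + 2), χ_{M2} = (x - 5)(x - 3)^2(x + 2), χ_{M3} = (x - 5)(x - 3)^2(x + 2), χ_{M4} = (x - 1)^4.

{M1}: invariant factors x - 3, (x - 5)(x - 3)(x + 2).

{M2, M3}: invariant factors (x - 5)(x - 3)^2(x + 2).

{M4}: invariant factors x - 1, (x - 1)^3.

Matrices are similar if and only if their invariant-factor lists agree; the partition into similarity classes is {M1}, {M2, M3}, {M4}.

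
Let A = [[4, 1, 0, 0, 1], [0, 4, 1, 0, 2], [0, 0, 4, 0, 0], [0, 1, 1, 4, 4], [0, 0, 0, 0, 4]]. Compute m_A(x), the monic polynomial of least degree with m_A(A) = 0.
m_A(x) = (x - 4)^3

The characteristic polynomial factors as (x - 4)^5. The minimal polynomial is ∏(x - λ)^{k_λ} where k_λ is the size of the largest Jordan block at λ.

For λ = 4: rank(A - 4I) = 3, and the largest Jordan block has size 3 (the smallest k with rank((A - 4I)^k) = rank((A - 4I)^(k+1))).

So m_A(x) = (x - 4)^3.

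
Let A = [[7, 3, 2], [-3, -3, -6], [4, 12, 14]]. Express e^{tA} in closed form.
e^{tA} = [[(t + 1)*e^{6*t}, 3*t*e^{6*t}, 2*t*e^{6*t}], [-3*t*e^{6*t}, (1 - 9*t)*e^{6*t}, -6*t*e^{6*t}], [4*t*e^{6*t}, 12*t*e^{6*t}, (8*t + 1)*e^{6*t}]]

A has Jordan form J = [[6, 1, 0], [0, 6, 0], [0, 0, 6]] with A = PJP^{-1}, so e^{tA} = P e^{tJ} P^{-1}.

For a Jordan block J_k(λ), e^{tJ_k(λ)} = e^{λt} · (I + tN + t^2 N^2/2! + ... + t^{k-1} N^{k-1}/(k-1)!) where N is the nilpotent superdiagonal part.

Assembling the blocks and conjugating back gives the entries of e^{tA} as shown above.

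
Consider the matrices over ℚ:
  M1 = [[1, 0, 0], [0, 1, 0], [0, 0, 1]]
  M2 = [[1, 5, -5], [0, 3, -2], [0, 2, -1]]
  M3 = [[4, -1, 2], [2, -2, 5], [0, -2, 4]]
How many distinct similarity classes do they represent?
Characteristic polynomials: χ_{M1} = (x - 1)^3, χ_{M2} = (x - 1)^3, χ_{M3} = (x - 2)^3.

{M1}: invariant factors x - 1, x - 1, x - 1.

{M2}: invariant factors x - 1, (x - 1)^2.

{M3}: invariant factors (x - 2)^3.

Matrices are similar if and only if their invariant-factor lists agree; the partition into similarity classes is {M1}, {M2}, {M3}.

3 classes: {M1}, {M2}, {M3}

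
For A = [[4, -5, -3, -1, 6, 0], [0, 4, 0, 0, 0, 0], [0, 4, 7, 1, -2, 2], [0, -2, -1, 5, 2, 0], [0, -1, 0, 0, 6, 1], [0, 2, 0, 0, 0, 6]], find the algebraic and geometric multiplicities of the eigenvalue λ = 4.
algebraic multiplicity 2, geometric multiplicity 1

The characteristic polynomial is (x - 6)^4(x - 4)^2, so the factor x - 4 appears with exponent 2: the algebraic multiplicity is 2.

rank(A - 4I) = 5, so the eigenspace has dimension 6 - 5 = 1: the geometric multiplicity is 1.

Since 1 < 2, A is not diagonalizable.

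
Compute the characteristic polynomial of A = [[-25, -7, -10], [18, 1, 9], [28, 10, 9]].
χ_A(x) = (x + 5)^3

xI - A = [[x + 25, 7, 10], [-18, x - 1, -9], [-28, -10, x - 9]].

Expanding det(xI - A) along the first row:
det(xI - A) = + (x + 25)·det([[x - 1, -9], [-10, x - 9]]) - (7)·det([[-18, -9], [-28, x - 9]]) + (10)·det([[-18, x - 1], [-28, -10]]).

Evaluating gives χ_A(x) = x^3 + 15x^2 + 75x + 125 = (x + 5)^3.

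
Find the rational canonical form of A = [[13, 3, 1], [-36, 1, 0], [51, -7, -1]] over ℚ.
The invariant factors of A (the non-unit diagonal entries of the Smith normal form of xI - A over ℚ[x]) are (x - 5)(x - 4)^2, each dividing the next. The characteristic polynomial is their product, (x - 5)(x - 4)^2.

The rational canonical form is the block-diagonal matrix of companion matrices C(f_i):
R = [[0, 0, 80], [1, 0, -56], [0, 1, 13]].

R = [[0, 0, 80], [1, 0, -56], [0, 1, 13]]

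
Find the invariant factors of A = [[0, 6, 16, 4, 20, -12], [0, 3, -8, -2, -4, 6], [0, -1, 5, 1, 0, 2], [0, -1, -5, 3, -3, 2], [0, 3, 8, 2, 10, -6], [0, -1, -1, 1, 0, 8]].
The Jordan structure of A has elementary divisors x, (x - 5), (x - 6)^3, (x - 6). Arranging the block sizes at each eigenvalue in decreasing order and taking row products gives the invariant factors.

Invariant factors (smallest first, each dividing the next): x - 6, x(x - 6)^3(x - 5).

Check: the last factor x(x - 6)^3(x - 5) is the minimal polynomial, and the product x(x - 6)^4(x - 5) is the characteristic polynomial.

x - 6, x(x - 6)^3(x - 5)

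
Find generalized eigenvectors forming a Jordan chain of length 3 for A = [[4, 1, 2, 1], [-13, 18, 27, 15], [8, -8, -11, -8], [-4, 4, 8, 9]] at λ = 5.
We seek v_1 ∈ ker((A - 5I)^3) \ ker((A - 5I)^2), then set v_{i+1} = (A - 5I) v_i.

One such chain is v_1 = [[0, -5, 3, -1]]^T, v_2 = [[0, 1, 0, 0]]^T, v_3 = [[1, 13, -8, 4]]^T. Check: (A - 5I) v_3 = [[0, 0, 0, 0]]^T = 0.

v_1 = [[0, -5, 3, -1]]^T, v_2 = [[0, 1, 0, 0]]^T, v_3 = [[1, 13, -8, 4]]^T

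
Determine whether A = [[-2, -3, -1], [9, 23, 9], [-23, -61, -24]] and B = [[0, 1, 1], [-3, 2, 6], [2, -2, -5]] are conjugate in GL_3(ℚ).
Yes.

Two matrices over a field are similar if and only if they have the same invariant factors.

Both A and B have characteristic polynomial (x + 1)^3 and minimal polynomial (x + 1)^3. Computing further, both have invariant factors (x + 1)^3. Hence A and B are similar.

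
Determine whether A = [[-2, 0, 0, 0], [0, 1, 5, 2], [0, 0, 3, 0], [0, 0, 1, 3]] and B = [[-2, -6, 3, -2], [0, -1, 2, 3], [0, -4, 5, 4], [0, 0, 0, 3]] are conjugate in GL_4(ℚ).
Yes.

Two matrices over a field are similar if and only if they have the same invariant factors.

Both A and B have characteristic polynomial (x - 3)^2(x - 1)(x + 2) and minimal polynomial (x - 3)^2(x - 1)(x + 2). Computing further, both have invariant factors (x - 3)^2(x - 1)(x + 2). Hence A and B are similar.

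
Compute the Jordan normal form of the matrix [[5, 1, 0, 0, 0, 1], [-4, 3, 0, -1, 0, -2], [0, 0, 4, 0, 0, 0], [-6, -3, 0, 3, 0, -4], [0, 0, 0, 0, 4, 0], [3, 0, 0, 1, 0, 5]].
The characteristic polynomial is det(xI - A) = (x - 4)^6, so the eigenvalues are 4 (algebraic multiplicity 6).

For λ = 4: rank(A - 4I) = 2, rank((A - 4I)^2) = 0. The eigenspace has dimension 6 - 2 = 4, so there are 4 Jordan blocks; the rank sequence gives block sizes [2, 2, 1, 1].

Assembling the blocks gives the Jordan form J above.

J = [[4, 1, 0, 0, 0, 0], [0, 4, 0, 0, 0, 0], [0, 0, 4, 1, 0, 0], [0, 0, 0, 4, 0, 0], [0, 0, 0, 0, 4, 0], [0, 0, 0, 0, 0, 4]]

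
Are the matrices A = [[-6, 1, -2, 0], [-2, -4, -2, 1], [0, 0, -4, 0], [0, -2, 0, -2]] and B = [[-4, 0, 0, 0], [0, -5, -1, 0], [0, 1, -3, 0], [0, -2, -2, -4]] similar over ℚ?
No.

Both have characteristic polynomial (x + 4)^4, but the minimal polynomial of A is (x + 4)^3 while the minimal polynomial of B is (x + 4)^2. The minimal polynomial is a similarity invariant, so A and B are not similar.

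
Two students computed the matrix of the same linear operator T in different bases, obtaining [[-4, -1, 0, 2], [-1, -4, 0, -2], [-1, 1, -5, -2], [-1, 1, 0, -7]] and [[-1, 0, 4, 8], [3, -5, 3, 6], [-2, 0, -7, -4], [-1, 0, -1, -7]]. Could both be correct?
Two matrices over a field are similar if and only if they have the same invariant factors.

Both A and B have characteristic polynomial (x + 5)^4 and minimal polynomial (x + 5)^2. Computing further, both have invariant factors x + 5, x + 5, (x + 5)^2. Hence A and B are similar.

Yes.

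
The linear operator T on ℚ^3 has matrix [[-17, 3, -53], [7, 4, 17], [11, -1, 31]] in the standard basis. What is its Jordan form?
The characteristic polynomial is det(xI - A) = (x - 6)^3, so the eigenvalues are 6 (algebraic multiplicity 3).

For λ = 6: rank(A - 6I) = 2, rank((A - 6I)^2) = 1, rank((A - 6I)^3) = 0. The eigenspace has dimension 3 - 2 = 1, so there is 1 Jordan block; the rank sequence gives block sizes [3].

Assembling the blocks gives the Jordan form J above.

J = [[6, 1, 0], [0, 6, 1], [0, 0, 6]]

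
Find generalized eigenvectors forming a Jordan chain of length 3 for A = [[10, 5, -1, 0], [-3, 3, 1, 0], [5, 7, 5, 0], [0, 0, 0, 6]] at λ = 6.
v_1 = [[0, 0, 1, 2]]^T, v_2 = [[-1, 1, -1, 0]]^T, v_3 = [[2, -1, 3, 0]]^T

We seek v_1 ∈ ker((A - 6I)^3) \ ker((A - 6I)^2), then set v_{i+1} = (A - 6I) v_i.

One such chain is v_1 = [[0, 0, 1, 2]]^T, v_2 = [[-1, 1, -1, 0]]^T, v_3 = [[2, -1, 3, 0]]^T. Check: (A - 6I) v_3 = [[0, 0, 0, 0]]^T = 0.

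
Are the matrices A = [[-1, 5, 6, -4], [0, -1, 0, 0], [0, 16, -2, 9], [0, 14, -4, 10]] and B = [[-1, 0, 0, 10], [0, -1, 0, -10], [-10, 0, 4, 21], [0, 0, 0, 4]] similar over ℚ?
No.

Both have characteristic polynomial (x - 4)^2(x + 1)^2, but the minimal polynomial of A is (x - 4)^2(x + 1)^2 while the minimal polynomial of B is (x - 4)^2(x + 1). The minimal polynomial is a similarity invariant, so A and B are not similar.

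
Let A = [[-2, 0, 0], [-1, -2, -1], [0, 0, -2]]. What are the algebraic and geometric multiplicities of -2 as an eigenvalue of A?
The characteristic polynomial is (x + 2)^3, so the factor x + 2 appears with exponent 3: the algebraic multiplicity is 3.

rank(A + 2I) = 1, so the eigenspace has dimension 3 - 1 = 2: the geometric multiplicity is 2.

Since 2 < 3, A is not diagonalizable.

algebraic multiplicity 3, geometric multiplicity 2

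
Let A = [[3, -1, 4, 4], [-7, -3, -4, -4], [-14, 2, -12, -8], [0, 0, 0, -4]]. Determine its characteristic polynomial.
χ_A(x) = (x + 4)^4

xI - A = [[x - 3, 1, -4, -4], [7, x + 3, 4, 4], [14, -2, x + 12, 8], [0, 0, 0, x + 4]].

Expanding det(xI - A) along the first row:
det(xI - A) = + (x - 3)·det([[x + 3, 4, 4], [-2, x + 12, 8], [0, 0, x + 4]]) - (1)·det([[7, 4, 4], [14, x + 12, 8], [0, 0, x + 4]]) + (-4)·det([[7, x + 3, 4], [14, -2, 8], [0, 0, x + 4]]) - (-4)·det([[7, x + 3, 4], [14, -2, x + 12], [0, 0, 0]]).

Evaluating gives χ_A(x) = x^4 + 16x^3 + 96x^2 + 256x + 256 = (x + 4)^4.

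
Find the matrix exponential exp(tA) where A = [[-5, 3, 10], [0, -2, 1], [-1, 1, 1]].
e^{tA} = [[(-t^2 - 6*t + 2)*e^{-2*t}/2, t*(t + 6)*e^{-2*t}/2, t*(3*t + 20)*e^{-2*t}/2], [-t^2*e^{-2*t}/2, (t^2 + 2)*e^{-2*t}/2, t*(3*t + 2)*e^{-2*t}/2], [-t*e^{-2*t}, t*e^{-2*t}, (3*t + 1)*e^{-2*t}]]

A has Jordan form J = [[-2, 1, 0], [0, -2, 1], [0, 0, -2]] with A = PJP^{-1}, so e^{tA} = P e^{tJ} P^{-1}.

For a Jordan block J_k(λ), e^{tJ_k(λ)} = e^{λt} · (I + tN + t^2 N^2/2! + ... + t^{k-1} N^{k-1}/(k-1)!) where N is the nilpotent superdiagonal part.

Assembling the blocks and conjugating back gives the entries of e^{tA} as shown above.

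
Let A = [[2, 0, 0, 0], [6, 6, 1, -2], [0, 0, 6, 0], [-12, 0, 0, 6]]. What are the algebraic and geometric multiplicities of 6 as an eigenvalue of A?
algebraic multiplicity 3, geometric multiplicity 2

The characteristic polynomial is (x - 6)^3(x - 2), so the factor x - 6 appears with exponent 3: the algebraic multiplicity is 3.

rank(A - 6I) = 2, so the eigenspace has dimension 4 - 2 = 2: the geometric multiplicity is 2.

Since 2 < 3, A is not diagonalizable.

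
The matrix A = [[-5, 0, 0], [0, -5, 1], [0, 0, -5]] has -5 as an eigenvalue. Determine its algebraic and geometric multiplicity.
algebraic multiplicity 3, geometric multiplicity 2

The characteristic polynomial is (x + 5)^3, so the factor x + 5 appears with exponent 3: the algebraic multiplicity is 3.

rank(A + 5I) = 1, so the eigenspace has dimension 3 - 1 = 2: the geometric multiplicity is 2.

Since 2 < 3, A is not diagonalizable.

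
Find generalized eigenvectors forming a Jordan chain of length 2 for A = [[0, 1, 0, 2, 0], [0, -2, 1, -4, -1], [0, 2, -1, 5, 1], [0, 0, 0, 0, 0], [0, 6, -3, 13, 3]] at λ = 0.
v_1 = [[0, -2, 0, 1, 0]]^T, v_2 = [[0, 0, 1, 0, 1]]^T

We seek v_1 ∈ ker(A^2) \ ker(A), then set v_{i+1} = A v_i.

One such chain is v_1 = [[0, -2, 0, 1, 0]]^T, v_2 = [[0, 0, 1, 0, 1]]^T. Check: A v_2 = [[0, 0, 0, 0, 0]]^T = 0.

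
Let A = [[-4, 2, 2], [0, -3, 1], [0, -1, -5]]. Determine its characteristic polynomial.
χ_A(x) = (x + 4)^3

xI - A = [[x + 4, -2, -2], [0, x + 3, -1], [0, 1, x + 5]].

Expanding det(xI - A) along the first row:
det(xI - A) = + (x + 4)·det([[x + 3, -1], [1, x + 5]]) - (-2)·det([[0, -1], [0, x + 5]]) + (-2)·det([[0, x + 3], [0, 1]]).

Evaluating gives χ_A(x) = x^3 + 12x^2 + 48x + 64 = (x + 4)^3.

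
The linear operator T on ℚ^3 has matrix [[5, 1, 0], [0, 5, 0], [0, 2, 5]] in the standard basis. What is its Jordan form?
J = [[5, 1, 0], [0, 5, 0], [0, 0, 5]]

The characteristic polynomial is det(xI - A) = (x - 5)^3, so the eigenvalues are 5 (algebraic multiplicity 3).

For λ = 5: rank(A - 5I) = 1, rank((A - 5I)^2) = 0. The eigenspace has dimension 3 - 1 = 2, so there are 2 Jordan blocks; the rank sequence gives block sizes [2, 1].

Assembling the blocks gives the Jordan form J above.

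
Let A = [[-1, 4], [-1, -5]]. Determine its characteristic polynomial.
χ_A(x) = (x + 3)^2

xI - A = [[x + 1, -4], [1, x + 5]].

Expanding det(xI - A) along the first row:
det(xI - A) = + (x + 1)·det([[x + 5]]) - (-4)·det([[1]]).

Evaluating gives χ_A(x) = x^2 + 6x + 9 = (x + 3)^2.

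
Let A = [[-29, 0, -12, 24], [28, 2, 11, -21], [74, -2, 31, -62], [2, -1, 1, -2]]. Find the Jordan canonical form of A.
The characteristic polynomial is det(xI - A) = (x - 1)^3(x + 1), so the eigenvalues are -1 (algebraic multiplicity 1), 1 (algebraic multiplicity 3).

For λ = -1: algebraic multiplicity 1 gives one 1×1 block.

For λ = 1: rank(A - I) = 2, rank((A - I)^2) = 1. The eigenspace has dimension 4 - 2 = 2, so there are 2 Jordan blocks; the rank sequence gives block sizes [2, 1].

Assembling the blocks gives the Jordan form J above.

J = [[-1, 0, 0, 0], [0, 1, 1, 0], [0, 0, 1, 0], [0, 0, 0, 1]]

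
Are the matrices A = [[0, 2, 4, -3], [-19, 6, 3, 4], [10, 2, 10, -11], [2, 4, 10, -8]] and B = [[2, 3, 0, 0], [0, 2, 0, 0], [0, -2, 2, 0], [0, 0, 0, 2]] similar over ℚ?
Both have characteristic polynomial (x - 2)^4 and minimal polynomial (x - 2)^2. But rank(A - 2I) = 2 for A while rank(B - 2I) = 1 for B, so the number of Jordan blocks at λ = 2 differs. A and B are not similar.

No.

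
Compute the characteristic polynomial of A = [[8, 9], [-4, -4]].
χ_A(x) = (x - 2)^2

xI - A = [[x - 8, -9], [4, x + 4]].

Expanding det(xI - A) along the first row:
det(xI - A) = + (x - 8)·det([[x + 4]]) - (-9)·det([[4]]).

Evaluating gives χ_A(x) = x^2 - 4x + 4 = (x - 2)^2.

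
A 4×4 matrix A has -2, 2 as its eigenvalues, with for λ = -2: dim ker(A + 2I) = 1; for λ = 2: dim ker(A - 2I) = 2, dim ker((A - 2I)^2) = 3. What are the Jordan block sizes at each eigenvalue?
λ = -2: successive nullity increments [1] count blocks of size ≥ k; block sizes are [1].
λ = 2: successive nullity increments [2, 1] count blocks of size ≥ k; block sizes are [2, 1].

Jordan blocks: (-2, 1), (2, 2), (2, 1)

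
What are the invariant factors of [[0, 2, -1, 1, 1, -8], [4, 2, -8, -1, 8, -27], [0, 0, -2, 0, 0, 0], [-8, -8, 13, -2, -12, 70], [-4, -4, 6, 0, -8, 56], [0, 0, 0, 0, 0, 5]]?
The Jordan structure of A has elementary divisors (x + 2)^3, (x + 2)^2, (x - 5). Arranging the block sizes at each eigenvalue in decreasing order and taking row products gives the invariant factors.

Invariant factors (smallest first, each dividing the next): (x + 2)^2, (x - 5)(x + 2)^3.

Check: the last factor (x - 5)(x + 2)^3 is the minimal polynomial, and the product (x - 5)(x + 2)^5 is the characteristic polynomial.

(x + 2)^2, (x - 5)(x + 2)^3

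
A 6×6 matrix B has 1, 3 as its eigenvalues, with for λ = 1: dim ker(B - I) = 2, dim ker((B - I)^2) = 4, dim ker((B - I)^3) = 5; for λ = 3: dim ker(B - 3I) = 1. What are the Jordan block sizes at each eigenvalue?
λ = 1: successive nullity increments [2, 2, 1] count blocks of size ≥ k; block sizes are [3, 2].
λ = 3: successive nullity increments [1] count blocks of size ≥ k; block sizes are [1].

Jordan blocks: (1, 3), (1, 2), (3, 1)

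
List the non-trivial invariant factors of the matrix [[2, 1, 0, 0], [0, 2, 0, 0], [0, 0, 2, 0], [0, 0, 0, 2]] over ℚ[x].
x - 2, x - 2, (x - 2)^2

The Jordan structure of A has elementary divisors (x - 2)^2, (x - 2), (x - 2). Arranging the block sizes at each eigenvalue in decreasing order and taking row products gives the invariant factors.

Invariant factors (smallest first, each dividing the next): x - 2, x - 2, (x - 2)^2.

Check: the last factor (x - 2)^2 is the minimal polynomial, and the product (x - 2)^4 is the characteristic polynomial.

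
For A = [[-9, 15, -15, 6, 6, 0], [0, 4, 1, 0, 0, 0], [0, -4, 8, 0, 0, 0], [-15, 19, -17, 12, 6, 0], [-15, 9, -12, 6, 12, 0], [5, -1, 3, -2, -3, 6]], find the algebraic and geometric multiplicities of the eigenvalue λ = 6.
The characteristic polynomial is (x - 6)^5(x - 3), so the factor x - 6 appears with exponent 5: the algebraic multiplicity is 5.

rank(A - 6I) = 3, so the eigenspace has dimension 6 - 3 = 3: the geometric multiplicity is 3.

Since 3 < 5, A is not diagonalizable.

algebraic multiplicity 5, geometric multiplicity 3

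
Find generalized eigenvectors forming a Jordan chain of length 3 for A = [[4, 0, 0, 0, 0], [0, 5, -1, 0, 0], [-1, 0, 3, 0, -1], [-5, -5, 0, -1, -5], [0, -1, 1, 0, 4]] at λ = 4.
We seek v_1 ∈ ker((A - 4I)^3) \ ker((A - 4I)^2), then set v_{i+1} = (A - 4I) v_i.

One such chain is v_1 = [[-1, 1, 1, 1, -1]]^T, v_2 = [[0, 0, 1, 0, 0]]^T, v_3 = [[0, -1, -1, 0, 1]]^T. Check: (A - 4I) v_3 = [[0, 0, 0, 0, 0]]^T = 0.

v_1 = [[-1, 1, 1, 1, -1]]^T, v_2 = [[0, 0, 1, 0, 0]]^T, v_3 = [[0, -1, -1, 0, 1]]^T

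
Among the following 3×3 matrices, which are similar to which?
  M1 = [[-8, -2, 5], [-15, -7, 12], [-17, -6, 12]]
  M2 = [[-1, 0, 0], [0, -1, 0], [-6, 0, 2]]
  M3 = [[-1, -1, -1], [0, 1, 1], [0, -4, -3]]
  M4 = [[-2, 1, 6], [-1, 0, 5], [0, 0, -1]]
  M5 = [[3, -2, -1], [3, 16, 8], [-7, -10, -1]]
3 classes: {M1, M3, M4}, {M2}, {M5}

Characteristic polynomials: χ_{M1} = (x + 1)^3, χ_{M2} = (x - 2)(x + 1)^2, χ_{M3} = (x + 1)^3, χ_{M4} = (x + 1)^3, χ_{M5} = (x - 6)^3.

{M1, M3, M4}: invariant factors (x + 1)^3.

{M2}: invariant factors x + 1, (x - 2)(x + 1).

{M5}: invariant factors (x - 6)^3.

Matrices are similar if and only if their invariant-factor lists agree; the partition into similarity classes is {M1, M3, M4}, {M2}, {M5}.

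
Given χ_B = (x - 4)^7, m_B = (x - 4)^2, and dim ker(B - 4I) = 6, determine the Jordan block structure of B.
Jordan blocks: (4, 2), (4, 1), (4, 1), (4, 1), (4, 1), (4, 1)

λ = 4: algebraic multiplicity 7 (exponent in χ_B), largest block size 2 (exponent in m_B), 6 blocks (geometric multiplicity). These force block sizes [2, 1, 1, 1, 1, 1].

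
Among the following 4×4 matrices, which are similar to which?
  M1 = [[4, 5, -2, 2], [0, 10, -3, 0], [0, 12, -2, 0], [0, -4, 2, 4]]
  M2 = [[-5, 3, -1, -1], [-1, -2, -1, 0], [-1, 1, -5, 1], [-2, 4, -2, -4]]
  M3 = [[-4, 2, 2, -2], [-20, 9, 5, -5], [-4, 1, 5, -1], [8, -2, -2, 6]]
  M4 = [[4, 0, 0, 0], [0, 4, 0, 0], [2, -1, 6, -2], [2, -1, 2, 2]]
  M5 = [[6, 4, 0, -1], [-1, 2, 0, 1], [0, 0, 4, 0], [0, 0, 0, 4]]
3 classes: {M1, M5}, {M2}, {M3, M4}

Characteristic polynomials: χ_{M1} = (x - 4)^4, χ_{M2} = (x + 4)^4, χ_{M3} = (x - 4)^4, χ_{M4} = (x - 4)^4, χ_{M5} = (x - 4)^4.

{M1, M5}: invariant factors x - 4, (x - 4)^3.

{M2}: invariant factors x + 4, (x + 4)^3.

{M3, M4}: invariant factors x - 4, x - 4, (x - 4)^2.

Matrices are similar if and only if their invariant-factor lists agree; the partition into similarity classes is {M1, M5}, {M2}, {M3, M4}.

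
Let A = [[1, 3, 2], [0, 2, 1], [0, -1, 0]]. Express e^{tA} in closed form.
A has Jordan form J = [[1, 1, 0], [0, 1, 1], [0, 0, 1]] with A = PJP^{-1}, so e^{tA} = P e^{tJ} P^{-1}.

For a Jordan block J_k(λ), e^{tJ_k(λ)} = e^{λt} · (I + tN + t^2 N^2/2! + ... + t^{k-1} N^{k-1}/(k-1)!) where N is the nilpotent superdiagonal part.

Assembling the blocks and conjugating back gives the entries of e^{tA} as shown above.

e^{tA} = [[e^{t}, t*(t + 6)*e^{t}/2, t*(t + 4)*e^{t}/2], [0, (t + 1)*e^{t}, t*e^{t}], [0, -t*e^{t}, (1 - t)*e^{t}]]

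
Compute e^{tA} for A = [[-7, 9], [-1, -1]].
A has Jordan form J = [[-4, 1], [0, -4]] with A = PJP^{-1}, so e^{tA} = P e^{tJ} P^{-1}.

For a Jordan block J_k(λ), e^{tJ_k(λ)} = e^{λt} · (I + tN + t^2 N^2/2! + ... + t^{k-1} N^{k-1}/(k-1)!) where N is the nilpotent superdiagonal part.

Assembling the blocks and conjugating back gives the entries of e^{tA} as shown above.

e^{tA} = [[(1 - 3*t)*e^{-4*t}, 9*t*e^{-4*t}], [-t*e^{-4*t}, (3*t + 1)*e^{-4*t}]]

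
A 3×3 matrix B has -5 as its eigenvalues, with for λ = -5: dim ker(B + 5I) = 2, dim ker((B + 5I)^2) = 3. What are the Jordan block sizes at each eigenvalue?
Jordan blocks: (-5, 2), (-5, 1)

λ = -5: successive nullity increments [2, 1] count blocks of size ≥ k; block sizes are [2, 1].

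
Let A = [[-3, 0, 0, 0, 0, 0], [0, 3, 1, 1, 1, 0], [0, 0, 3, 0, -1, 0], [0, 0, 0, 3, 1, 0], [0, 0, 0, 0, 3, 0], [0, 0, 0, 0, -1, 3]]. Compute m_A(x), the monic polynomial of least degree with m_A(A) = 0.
m_A(x) = (x - 3)^2(x + 3)

The characteristic polynomial factors as (x - 3)^5(x + 3). The minimal polynomial is ∏(x - λ)^{k_λ} where k_λ is the size of the largest Jordan block at λ.

For λ = -3: rank(A + 3I) = 5, and the largest Jordan block has size 1 (the smallest k with rank((A + 3I)^k) = rank((A + 3I)^(k+1))).
For λ = 3: rank(A - 3I) = 3, and the largest Jordan block has size 2 (the smallest k with rank((A - 3I)^k) = rank((A - 3I)^(k+1))).

So m_A(x) = (x - 3)^2(x + 3).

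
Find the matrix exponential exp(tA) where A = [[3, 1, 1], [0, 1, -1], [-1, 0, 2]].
A has Jordan form J = [[2, 1, 0], [0, 2, 1], [0, 0, 2]] with A = PJP^{-1}, so e^{tA} = P e^{tJ} P^{-1}.

For a Jordan block J_k(λ), e^{tJ_k(λ)} = e^{λt} · (I + tN + t^2 N^2/2! + ... + t^{k-1} N^{k-1}/(k-1)!) where N is the nilpotent superdiagonal part.

Assembling the blocks and conjugating back gives the entries of e^{tA} as shown above.

e^{tA} = [[(t + 1)*e^{2*t}, t*e^{2*t}, t*e^{2*t}], [t^2*e^{2*t}/2, (t^2/2 - t + 1)*e^{2*t}, t*(t - 2)*e^{2*t}/2], [t*(-t - 2)*e^{2*t}/2, -t^2*e^{2*t}/2, (2 - t^2)*e^{2*t}/2]]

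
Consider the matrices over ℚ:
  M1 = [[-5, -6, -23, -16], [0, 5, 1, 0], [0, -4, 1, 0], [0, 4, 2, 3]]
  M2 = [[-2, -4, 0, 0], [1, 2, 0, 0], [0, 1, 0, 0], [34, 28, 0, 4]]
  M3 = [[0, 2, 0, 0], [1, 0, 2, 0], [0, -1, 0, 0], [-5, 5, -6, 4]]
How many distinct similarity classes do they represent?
Characteristic polynomials: χ_{M1} = (x - 3)^3(x + 5), χ_{M2} = x^3(x - 4), χ_{M3} = x^3(x - 4).

{M1}: invariant factors x - 3, (x - 3)^2(x + 5).

{M2, M3}: invariant factors x^3(x - 4).

Matrices are similar if and only if their invariant-factor lists agree; the partition into similarity classes is {M1}, {M2, M3}.

2 classes: {M1}, {M2, M3}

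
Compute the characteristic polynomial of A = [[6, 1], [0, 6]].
χ_A(x) = (x - 6)^2

xI - A = [[x - 6, -1], [0, x - 6]].

Expanding det(xI - A) along the first row:
det(xI - A) = + (x - 6)·det([[x - 6]]) - (-1)·det([[0]]).

Evaluating gives χ_A(x) = x^2 - 12x + 36 = (x - 6)^2.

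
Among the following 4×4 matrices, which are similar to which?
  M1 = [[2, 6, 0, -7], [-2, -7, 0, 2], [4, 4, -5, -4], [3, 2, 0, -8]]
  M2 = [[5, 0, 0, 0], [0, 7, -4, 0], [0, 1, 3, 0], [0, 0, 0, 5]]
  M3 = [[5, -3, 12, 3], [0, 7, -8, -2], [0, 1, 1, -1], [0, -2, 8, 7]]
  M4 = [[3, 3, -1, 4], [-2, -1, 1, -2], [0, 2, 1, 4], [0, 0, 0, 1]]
Characteristic polynomials: χ_{M1} = (x + 3)(x + 5)^3, χ_{M2} = (x - 5)^4, χ_{M3} = (x - 5)^4, χ_{M4} = (x - 1)^4.

{M1}: invariant factors x + 5, (x + 3)(x + 5)^2.

{M2, M3}: invariant factors x - 5, x - 5, (x - 5)^2.

{M4}: invariant factors x - 1, (x - 1)^3.

Matrices are similar if and only if their invariant-factor lists agree; the partition into similarity classes is {M1}, {M2, M3}, {M4}.

3 classes: {M1}, {M2, M3}, {M4}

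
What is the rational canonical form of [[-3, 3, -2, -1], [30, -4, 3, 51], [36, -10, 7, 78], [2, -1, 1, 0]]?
The invariant factors of A (the non-unit diagonal entries of the Smith normal form of xI - A over ℚ[x]) are (x - 5)(x + 5), (x - 5)(x + 5), each dividing the next. The characteristic polynomial is their product, (x - 5)^2(x + 5)^2.

The rational canonical form is the block-diagonal matrix of companion matrices C(f_i):
R = [[0, 25, 0, 0], [1, 0, 0, 0], [0, 0, 0, 25], [0, 0, 1, 0]].

R = [[0, 25, 0, 0], [1, 0, 0, 0], [0, 0, 0, 25], [0, 0, 1, 0]]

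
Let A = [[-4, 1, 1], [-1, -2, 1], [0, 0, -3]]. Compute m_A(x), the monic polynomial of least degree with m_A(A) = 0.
m_A(x) = (x + 3)^2

The characteristic polynomial factors as (x + 3)^3. The minimal polynomial is ∏(x - λ)^{k_λ} where k_λ is the size of the largest Jordan block at λ.

For λ = -3: rank(A + 3I) = 1, and the largest Jordan block has size 2 (the smallest k with rank((A + 3I)^k) = rank((A + 3I)^(k+1))).

So m_A(x) = (x + 3)^2.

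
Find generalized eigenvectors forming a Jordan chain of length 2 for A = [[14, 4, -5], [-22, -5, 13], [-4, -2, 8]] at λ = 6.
v_1 = [[0, 1, 1]]^T, v_2 = [[-1, 2, 0]]^T

We seek v_1 ∈ ker((A - 6I)^2) \ ker(A - 6I), then set v_{i+1} = (A - 6I) v_i.

One such chain is v_1 = [[0, 1, 1]]^T, v_2 = [[-1, 2, 0]]^T. Check: (A - 6I) v_2 = [[0, 0, 0]]^T = 0.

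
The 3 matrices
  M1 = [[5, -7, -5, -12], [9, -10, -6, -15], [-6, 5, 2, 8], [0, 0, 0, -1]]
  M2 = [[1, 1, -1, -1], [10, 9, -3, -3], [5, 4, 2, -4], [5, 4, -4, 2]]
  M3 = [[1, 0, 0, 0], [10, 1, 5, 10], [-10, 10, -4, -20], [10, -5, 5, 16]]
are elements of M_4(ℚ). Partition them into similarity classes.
Characteristic polynomials: χ_{M1} = (x + 1)^4, χ_{M2} = (x - 6)^2(x - 1)^2, χ_{M3} = (x - 6)^2(x - 1)^2.

{M1}: invariant factors x + 1, (x + 1)^3.

{M2}: invariant factors x - 6, (x - 6)(x - 1)^2.

{M3}: invariant factors (x - 6)(x - 1), (x - 6)(x - 1).

Matrices are similar if and only if their invariant-factor lists agree; the partition into similarity classes is {M1}, {M2}, {M3}.

3 classes: {M1}, {M2}, {M3}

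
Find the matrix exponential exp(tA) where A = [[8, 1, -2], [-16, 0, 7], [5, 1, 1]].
A has Jordan form J = [[3, 1, 0], [0, 3, 1], [0, 0, 3]] with A = PJP^{-1}, so e^{tA} = P e^{tJ} P^{-1}.

For a Jordan block J_k(λ), e^{tJ_k(λ)} = e^{λt} · (I + tN + t^2 N^2/2! + ... + t^{k-1} N^{k-1}/(k-1)!) where N is the nilpotent superdiagonal part.

Assembling the blocks and conjugating back gives the entries of e^{tA} as shown above.

e^{tA} = [[(-t^2 + 10*t + 2)*e^{3*t}/2, t*e^{3*t}, t*(t - 4)*e^{3*t}/2], [t*(3*t - 32)*e^{3*t}/2, (1 - 3*t)*e^{3*t}, t*(14 - 3*t)*e^{3*t}/2], [t*(10 - t)*e^{3*t}/2, t*e^{3*t}, (t^2 - 4*t + 2)*e^{3*t}/2]]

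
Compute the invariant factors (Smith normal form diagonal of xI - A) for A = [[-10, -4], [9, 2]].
The Jordan structure of A has elementary divisors (x + 4)^2. Arranging the block sizes at each eigenvalue in decreasing order and taking row products gives the invariant factors.

Invariant factors (smallest first, each dividing the next): (x + 4)^2.

Check: the last factor (x + 4)^2 is the minimal polynomial, and the product (x + 4)^2 is the characteristic polynomial.

(x + 4)^2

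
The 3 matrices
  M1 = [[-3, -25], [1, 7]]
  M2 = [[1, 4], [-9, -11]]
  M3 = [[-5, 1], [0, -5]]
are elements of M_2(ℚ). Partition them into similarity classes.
2 classes: {M1}, {M2, M3}

Characteristic polynomials: χ_{M1} = (x - 2)^2, χ_{M2} = (x + 5)^2, χ_{M3} = (x + 5)^2.

{M1}: invariant factors (x - 2)^2.

{M2, M3}: invariant factors (x + 5)^2.

Matrices are similar if and only if their invariant-factor lists agree; the partition into similarity classes is {M1}, {M2, M3}.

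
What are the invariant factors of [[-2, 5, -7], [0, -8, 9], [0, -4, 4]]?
(x + 2)^3

The Jordan structure of A has elementary divisors (x + 2)^3. Arranging the block sizes at each eigenvalue in decreasing order and taking row products gives the invariant factors.

Invariant factors (smallest first, each dividing the next): (x + 2)^3.

Check: the last factor (x + 2)^3 is the minimal polynomial, and the product (x + 2)^3 is the characteristic polynomial.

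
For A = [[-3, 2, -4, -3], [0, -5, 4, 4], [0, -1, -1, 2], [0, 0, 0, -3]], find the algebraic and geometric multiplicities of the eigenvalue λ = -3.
algebraic multiplicity 4, geometric multiplicity 2

The characteristic polynomial is (x + 3)^4, so the factor x + 3 appears with exponent 4: the algebraic multiplicity is 4.

rank(A + 3I) = 2, so the eigenspace has dimension 4 - 2 = 2: the geometric multiplicity is 2.

Since 2 < 4, A is not diagonalizable.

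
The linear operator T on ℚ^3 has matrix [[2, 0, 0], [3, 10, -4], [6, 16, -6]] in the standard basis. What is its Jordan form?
J = [[2, 1, 0], [0, 2, 0], [0, 0, 2]]

The characteristic polynomial is det(xI - A) = (x - 2)^3, so the eigenvalues are 2 (algebraic multiplicity 3).

For λ = 2: rank(A - 2I) = 1, rank((A - 2I)^2) = 0. The eigenspace has dimension 3 - 1 = 2, so there are 2 Jordan blocks; the rank sequence gives block sizes [2, 1].

Assembling the blocks gives the Jordan form J above.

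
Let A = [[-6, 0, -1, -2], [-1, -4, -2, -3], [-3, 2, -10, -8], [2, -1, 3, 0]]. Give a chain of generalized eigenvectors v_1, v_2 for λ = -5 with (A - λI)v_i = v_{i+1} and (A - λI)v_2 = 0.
v_1 = [[-1, 1, 0, 1]]^T, v_2 = [[-1, -1, -3, 2]]^T

We seek v_1 ∈ ker((A + 5I)^2) \ ker(A + 5I), then set v_{i+1} = (A + 5I) v_i.

One such chain is v_1 = [[-1, 1, 0, 1]]^T, v_2 = [[-1, -1, -3, 2]]^T. Check: (A + 5I) v_2 = [[0, 0, 0, 0]]^T = 0.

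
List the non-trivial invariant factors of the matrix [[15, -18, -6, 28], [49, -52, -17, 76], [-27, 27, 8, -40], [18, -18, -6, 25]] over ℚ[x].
The Jordan structure of A has elementary divisors (x + 3), (x + 1)^2, (x - 1). Arranging the block sizes at each eigenvalue in decreasing order and taking row products gives the invariant factors.

Invariant factors (smallest first, each dividing the next): (x - 1)(x + 1)^2(x + 3).

Check: the last factor (x - 1)(x + 1)^2(x + 3) is the minimal polynomial, and the product (x - 1)(x + 1)^2(x + 3) is the characteristic polynomial.

(x - 1)(x + 1)^2(x + 3)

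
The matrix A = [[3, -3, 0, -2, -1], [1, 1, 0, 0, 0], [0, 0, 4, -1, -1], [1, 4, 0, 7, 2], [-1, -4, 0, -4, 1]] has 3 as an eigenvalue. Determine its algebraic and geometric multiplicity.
The characteristic polynomial is (x - 4)(x - 3)^4, so the factor x - 3 appears with exponent 4: the algebraic multiplicity is 4.

rank(A - 3I) = 3, so the eigenspace has dimension 5 - 3 = 2: the geometric multiplicity is 2.

Since 2 < 4, A is not diagonalizable.

algebraic multiplicity 4, geometric multiplicity 2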